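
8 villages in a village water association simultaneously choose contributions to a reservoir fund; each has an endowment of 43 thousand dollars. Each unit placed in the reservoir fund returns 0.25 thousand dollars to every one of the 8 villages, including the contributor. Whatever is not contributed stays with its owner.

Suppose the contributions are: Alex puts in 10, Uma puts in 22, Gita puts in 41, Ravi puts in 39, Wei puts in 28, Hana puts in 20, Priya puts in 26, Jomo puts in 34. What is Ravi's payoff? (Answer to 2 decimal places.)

59.00 thousand dollars

Total contributed: 10 + 22 + 41 + 39 + 28 + 20 + 26 + 34 = 220.
Each receives 0.25 × 220 = 55.00 from the reservoir fund.
Ravi keeps 43 − 39 = 4, so Ravi's payoff is 4 + 55.00 = 59.00.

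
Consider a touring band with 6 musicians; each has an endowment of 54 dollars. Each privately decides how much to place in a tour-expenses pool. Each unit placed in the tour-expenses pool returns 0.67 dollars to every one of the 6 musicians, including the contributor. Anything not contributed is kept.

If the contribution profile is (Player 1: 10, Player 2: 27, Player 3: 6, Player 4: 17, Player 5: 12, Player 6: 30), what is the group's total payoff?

632.04 dollars

Total contributed: 10 + 27 + 6 + 17 + 12 + 30 = 102; total kept: 6 × 54 − 102 = 222.
The tour-expenses pool pays out 0.67 × 6 × 102 = 410.04 in aggregate.
Group total = 222 + 410.04 = 632.04.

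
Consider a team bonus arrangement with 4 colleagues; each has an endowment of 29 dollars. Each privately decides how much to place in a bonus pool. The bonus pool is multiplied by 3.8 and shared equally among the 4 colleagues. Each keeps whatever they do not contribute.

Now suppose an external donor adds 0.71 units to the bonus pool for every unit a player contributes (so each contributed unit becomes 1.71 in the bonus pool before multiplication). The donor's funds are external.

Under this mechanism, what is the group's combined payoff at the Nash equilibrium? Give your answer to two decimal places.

With the mechanism, a contributed unit returns 3.8 × 1.71 / 4 = 1.6245 per unit of net cost to the contributor — now above 1 — so contributing fully is weakly dominant for every player.
So the Nash equilibrium is full contribution by all 4; the group earns 3.8 × 1.71 × 116 = 753.77.

753.77 dollars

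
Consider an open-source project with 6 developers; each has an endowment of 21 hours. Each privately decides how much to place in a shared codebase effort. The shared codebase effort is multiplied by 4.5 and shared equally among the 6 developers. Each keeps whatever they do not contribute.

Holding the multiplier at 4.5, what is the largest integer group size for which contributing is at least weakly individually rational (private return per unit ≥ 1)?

Private return per unit is 4.5/(group size), which is ≥ 1 whenever the group size is ≤ 4.5.
The largest such integer is 4.

4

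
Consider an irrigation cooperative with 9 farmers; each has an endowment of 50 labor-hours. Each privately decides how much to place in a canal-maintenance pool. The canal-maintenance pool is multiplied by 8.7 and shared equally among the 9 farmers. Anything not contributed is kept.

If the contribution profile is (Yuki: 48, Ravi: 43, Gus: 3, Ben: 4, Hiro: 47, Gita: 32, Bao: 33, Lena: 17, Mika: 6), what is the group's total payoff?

2244.10 labor-hours

Total contributed: 48 + 43 + 3 + 4 + 47 + 32 + 33 + 17 + 6 = 233; total kept: 9 × 50 − 233 = 217.
The canal-maintenance pool pays out 8.7 × 233 = 2027.10 in aggregate.
Group total = 217 + 2027.10 = 2244.10.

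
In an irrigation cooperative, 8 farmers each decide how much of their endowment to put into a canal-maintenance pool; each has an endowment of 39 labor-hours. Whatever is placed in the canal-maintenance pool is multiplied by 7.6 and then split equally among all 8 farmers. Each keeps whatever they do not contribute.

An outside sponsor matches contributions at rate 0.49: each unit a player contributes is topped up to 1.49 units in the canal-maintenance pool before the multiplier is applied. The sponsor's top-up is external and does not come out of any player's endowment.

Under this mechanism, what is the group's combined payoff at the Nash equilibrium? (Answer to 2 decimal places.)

3533.09 labor-hours

Under the mechanism each unit contributed yields 7.6 × 1.49 / 8 = 1.4155 back to its contributor per unit of net cost, which exceeds 1, making full contribution the dominant choice for everyone.
So the Nash equilibrium is full contribution by all 8; the group earns 7.6 × 1.49 × 312 = 3533.09.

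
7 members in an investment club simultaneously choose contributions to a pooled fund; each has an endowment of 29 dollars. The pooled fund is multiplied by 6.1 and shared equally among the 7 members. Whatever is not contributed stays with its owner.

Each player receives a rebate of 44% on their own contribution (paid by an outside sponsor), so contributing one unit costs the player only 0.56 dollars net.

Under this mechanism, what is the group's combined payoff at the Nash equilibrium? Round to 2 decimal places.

1327.62 dollars

With the mechanism, a contributed unit returns (6.1/7) / 0.56 = 1.5561 per unit of net cost to the contributor — now above 1 — so contributing fully is weakly dominant for every player.
At the Nash equilibrium everyone contributes 29. Group total payoff = 7 × (29 × 0.44 + 6.1 × 29) = 1327.62.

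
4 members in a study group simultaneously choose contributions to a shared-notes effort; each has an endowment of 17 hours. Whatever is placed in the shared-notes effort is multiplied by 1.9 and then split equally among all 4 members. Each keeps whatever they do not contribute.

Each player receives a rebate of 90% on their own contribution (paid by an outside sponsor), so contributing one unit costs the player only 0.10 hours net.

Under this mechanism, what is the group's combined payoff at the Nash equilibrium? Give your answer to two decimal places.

With the mechanism, a contributed unit returns (1.9/4) / 0.10 = 4.7500 per unit of net cost to the contributor — now above 1 — so contributing fully is weakly dominant for every player.
So the Nash equilibrium is full contribution by all 4; the group earns 4 × (17 × 0.90 + 1.9 × 17) = 190.40.

190.40 hours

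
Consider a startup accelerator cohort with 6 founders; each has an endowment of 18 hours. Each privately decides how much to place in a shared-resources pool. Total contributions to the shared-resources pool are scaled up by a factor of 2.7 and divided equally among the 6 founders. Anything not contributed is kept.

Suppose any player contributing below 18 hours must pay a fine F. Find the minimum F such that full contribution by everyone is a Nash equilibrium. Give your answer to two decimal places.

Given the others contribute fully, the best deviation is to contribute 0 (any partial contribution still incurs the fine and gives up units whose private return 0.4500 is below 1).
Deviating from 18 to 0 saves 18 hours but forfeits the deviator's share of the drop in the shared-resources pool: 2.7/6 × 18 = 8.10.
So the deviation gain is 18 − 8.10 = 9.90, and the fine must be at least 9.90 hours to wipe it out.

9.90 hours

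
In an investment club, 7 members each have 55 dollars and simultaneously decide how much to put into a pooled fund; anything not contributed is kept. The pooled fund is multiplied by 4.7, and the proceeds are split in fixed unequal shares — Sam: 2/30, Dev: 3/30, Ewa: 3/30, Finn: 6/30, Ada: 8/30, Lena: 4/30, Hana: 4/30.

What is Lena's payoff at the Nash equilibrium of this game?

Each unit j contributes comes back to j as 4.7 × (j's share), so j prefers to contribute only if that share exceeds 1/4.7 = 0.2128; otherwise keeping the unit dominates.
Only Ada (8/30) clears that bar, contributing 55; the remaining 6 contribute 0. Total contributed: 55.
Lena keeps 55 and receives 4.7 × 55 × 4/30 = 34.47 from the pooled fund, for a payoff of 89.47.

89.47 dollars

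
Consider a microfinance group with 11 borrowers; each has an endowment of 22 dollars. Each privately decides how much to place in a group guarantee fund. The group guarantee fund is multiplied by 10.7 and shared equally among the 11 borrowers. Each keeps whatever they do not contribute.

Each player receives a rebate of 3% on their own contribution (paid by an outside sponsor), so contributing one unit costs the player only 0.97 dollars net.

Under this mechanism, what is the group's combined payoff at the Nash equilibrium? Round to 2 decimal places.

The effective private return per unit is now (10.7/11) / 0.97 = 1.0028 > 1, so every player's dominant strategy flips to full contribution.
At the Nash equilibrium everyone contributes 22. Group total payoff = 11 × (22 × 0.03 + 10.7 × 22) = 2596.66.

2596.66 dollars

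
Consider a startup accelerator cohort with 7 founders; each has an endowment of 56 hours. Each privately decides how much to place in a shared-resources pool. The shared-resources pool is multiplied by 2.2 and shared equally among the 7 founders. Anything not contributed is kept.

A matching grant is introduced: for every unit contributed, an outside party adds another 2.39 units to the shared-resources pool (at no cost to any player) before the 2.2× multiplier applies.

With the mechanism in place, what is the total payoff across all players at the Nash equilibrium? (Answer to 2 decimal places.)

With the mechanism, a contributed unit returns 2.2 × 3.39 / 7 = 1.0654 per unit of net cost to the contributor — now above 1 — so contributing fully is weakly dominant for every player.
At the Nash equilibrium everyone contributes 56. Group total payoff = 2.2 × 3.39 × 392 = 2923.54.

2923.54 hours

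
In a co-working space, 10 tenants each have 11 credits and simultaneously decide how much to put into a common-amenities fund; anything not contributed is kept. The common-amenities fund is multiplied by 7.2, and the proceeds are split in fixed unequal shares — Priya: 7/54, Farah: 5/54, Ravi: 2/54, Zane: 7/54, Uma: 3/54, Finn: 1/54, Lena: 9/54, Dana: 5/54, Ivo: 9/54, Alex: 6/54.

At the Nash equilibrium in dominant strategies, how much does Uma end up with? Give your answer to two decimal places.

Player j's private return per contributed unit is 7.2 × (j's share). Contributing is weakly dominant for j when that share is at least 1/7.2 = 0.1389, and contributing 0 is dominant otherwise.
Lena and Ivo clear that bar, contributing 11 each; the remaining 8 contribute 0. Total contributed: 22.
Uma keeps 11 and receives 7.2 × 22 × 3/54 = 8.80 from the common-amenities fund, for a payoff of 19.80.

19.80 credits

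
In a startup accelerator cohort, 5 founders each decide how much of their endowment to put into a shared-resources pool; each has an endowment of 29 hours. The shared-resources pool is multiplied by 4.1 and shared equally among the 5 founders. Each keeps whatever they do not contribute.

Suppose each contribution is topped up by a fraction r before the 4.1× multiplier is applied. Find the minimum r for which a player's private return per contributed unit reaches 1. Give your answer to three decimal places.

With matching at rate r, one contributed unit becomes (1 + r) in the shared-resources pool and returns 4.1 × (1 + r) / 5 to the contributor.
Setting this equal to 1: 1 + r = 5/4.1 = 1.2195.
So the minimum matching rate is r = 1.2195 − 1 = 0.220.

0.220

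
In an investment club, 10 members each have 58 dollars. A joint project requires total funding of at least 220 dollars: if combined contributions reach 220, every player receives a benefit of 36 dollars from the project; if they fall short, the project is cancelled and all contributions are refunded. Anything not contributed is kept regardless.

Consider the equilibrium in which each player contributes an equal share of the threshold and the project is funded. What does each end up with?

Equal share of the threshold: 220/10 = 22.
At this profile no one gains by cutting their contribution: any cut drops the total below 220, the project is cancelled, contributions are refunded, and the deviator ends with 58, which is less than 58 − 22 + 36 = 72. Contributing more than 22 just wastes the excess. So contributing exactly 22 is a best response.
Each player's payoff: 58 − 22 + 36 = 72.

72 dollars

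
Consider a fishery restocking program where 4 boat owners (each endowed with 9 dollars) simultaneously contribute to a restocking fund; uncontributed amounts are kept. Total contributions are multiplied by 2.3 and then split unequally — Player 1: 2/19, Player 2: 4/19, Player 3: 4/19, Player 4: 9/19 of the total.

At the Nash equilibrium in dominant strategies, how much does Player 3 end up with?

A player with share s gets back 2.3·s per unit contributed, so full contribution is dominant for anyone with s > 1/2.3 = 0.4348 and zero contribution is dominant for anyone below.
Player 4 alone (share 9/19) is above the threshold, contributing 9; the remaining 3 contribute 0. Total contributed: 9.
Player 3 keeps 9 and receives 2.3 × 9 × 4/19 = 4.36 from the restocking fund, for a payoff of 13.36.

13.36 dollars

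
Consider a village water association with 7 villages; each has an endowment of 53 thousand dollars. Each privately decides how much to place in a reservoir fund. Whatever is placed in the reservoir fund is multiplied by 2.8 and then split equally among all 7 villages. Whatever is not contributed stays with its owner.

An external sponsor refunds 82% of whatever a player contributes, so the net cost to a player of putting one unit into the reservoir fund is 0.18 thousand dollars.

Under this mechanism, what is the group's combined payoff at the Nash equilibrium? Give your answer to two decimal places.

1343.02 thousand dollars

With the mechanism, a contributed unit returns (2.8/7) / 0.18 = 2.2222 per unit of net cost to the contributor — now above 1 — so contributing fully is weakly dominant for every player.
So the Nash equilibrium is full contribution by all 7; the group earns 7 × (53 × 0.82 + 2.8 × 53) = 1343.02.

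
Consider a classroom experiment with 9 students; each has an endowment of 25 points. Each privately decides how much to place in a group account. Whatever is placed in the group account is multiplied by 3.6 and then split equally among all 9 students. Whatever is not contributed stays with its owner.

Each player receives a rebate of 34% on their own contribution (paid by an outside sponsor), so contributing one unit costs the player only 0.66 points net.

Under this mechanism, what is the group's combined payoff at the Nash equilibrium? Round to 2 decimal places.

The effective private return is (3.6/9) / 0.66 = 0.6061, which is still under 1, so the mechanism doesn't change anyone's dominant strategy: zero contribution.
At the Nash equilibrium no one contributes; group total payoff = 9 × 25 = 225.

225.00 points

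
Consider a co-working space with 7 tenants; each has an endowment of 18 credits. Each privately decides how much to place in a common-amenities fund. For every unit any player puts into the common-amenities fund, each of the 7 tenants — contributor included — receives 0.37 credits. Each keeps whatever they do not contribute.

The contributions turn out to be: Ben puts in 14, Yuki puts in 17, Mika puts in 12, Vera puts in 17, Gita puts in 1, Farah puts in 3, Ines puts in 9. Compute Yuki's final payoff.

28.01 credits

Total contributed: 14 + 17 + 12 + 17 + 1 + 3 + 9 = 73.
Each receives 0.37 × 73 = 27.01 from the common-amenities fund.
Yuki keeps 18 − 17 = 1, so Yuki's payoff is 1 + 27.01 = 28.01.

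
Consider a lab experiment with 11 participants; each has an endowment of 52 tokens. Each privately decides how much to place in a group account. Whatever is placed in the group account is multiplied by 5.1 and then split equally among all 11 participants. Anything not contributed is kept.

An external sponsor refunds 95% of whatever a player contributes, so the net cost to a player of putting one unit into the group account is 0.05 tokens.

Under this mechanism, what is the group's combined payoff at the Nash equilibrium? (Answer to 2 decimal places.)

Under the mechanism each unit contributed yields (5.1/11) / 0.05 = 9.2727 back to its contributor per unit of net cost, which exceeds 1, making full contribution the dominant choice for everyone.
So the Nash equilibrium is full contribution by all 11; the group earns 11 × (52 × 0.95 + 5.1 × 52) = 3460.60.

3460.60 tokens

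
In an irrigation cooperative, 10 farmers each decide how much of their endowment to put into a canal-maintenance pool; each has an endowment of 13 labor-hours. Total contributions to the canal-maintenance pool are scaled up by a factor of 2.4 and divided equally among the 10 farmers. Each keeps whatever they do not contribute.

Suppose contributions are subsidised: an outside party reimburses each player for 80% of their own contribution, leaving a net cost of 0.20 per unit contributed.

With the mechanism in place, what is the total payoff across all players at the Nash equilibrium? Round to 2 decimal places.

416.00 labor-hours

With the mechanism, a contributed unit returns (2.4/10) / 0.20 = 1.2000 per unit of net cost to the contributor — now above 1 — so contributing fully is weakly dominant for every player.
At the Nash equilibrium everyone contributes 13. Group total payoff = 10 × (13 × 0.80 + 2.4 × 13) = 416.00.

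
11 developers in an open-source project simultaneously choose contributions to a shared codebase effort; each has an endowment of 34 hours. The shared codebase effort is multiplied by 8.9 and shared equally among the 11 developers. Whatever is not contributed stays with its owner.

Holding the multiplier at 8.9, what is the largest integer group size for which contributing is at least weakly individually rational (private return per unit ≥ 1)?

Private return per unit is 8.9/(group size), which is ≥ 1 whenever the group size is ≤ 8.9.
The largest such integer is 8.

8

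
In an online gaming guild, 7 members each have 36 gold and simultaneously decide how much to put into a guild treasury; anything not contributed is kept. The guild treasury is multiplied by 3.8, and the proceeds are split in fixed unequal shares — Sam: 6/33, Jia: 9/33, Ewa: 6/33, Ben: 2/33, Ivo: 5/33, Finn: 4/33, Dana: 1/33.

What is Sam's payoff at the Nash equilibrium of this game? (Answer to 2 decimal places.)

Each unit j contributes comes back to j as 3.8 × (j's share), so j prefers to contribute only if that share exceeds 1/3.8 = 0.2632; otherwise keeping the unit dominates.
Jia alone (share 9/33) is above the threshold, contributing 36; the remaining 6 contribute 0. Total contributed: 36.
Sam keeps 36 and receives 3.8 × 36 × 6/33 = 24.87 from the guild treasury, for a payoff of 60.87.

60.87 gold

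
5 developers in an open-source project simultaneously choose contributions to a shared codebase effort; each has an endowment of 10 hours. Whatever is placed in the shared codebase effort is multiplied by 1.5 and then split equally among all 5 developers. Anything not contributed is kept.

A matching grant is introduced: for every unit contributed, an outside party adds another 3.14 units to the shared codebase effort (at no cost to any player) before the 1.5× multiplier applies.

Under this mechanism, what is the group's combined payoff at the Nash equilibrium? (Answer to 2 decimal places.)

310.50 hours

With the mechanism, a contributed unit returns 1.5 × 4.14 / 5 = 1.2420 per unit of net cost to the contributor — now above 1 — so contributing fully is weakly dominant for every player.
So the Nash equilibrium is full contribution by all 5; the group earns 1.5 × 4.14 × 50 = 310.50.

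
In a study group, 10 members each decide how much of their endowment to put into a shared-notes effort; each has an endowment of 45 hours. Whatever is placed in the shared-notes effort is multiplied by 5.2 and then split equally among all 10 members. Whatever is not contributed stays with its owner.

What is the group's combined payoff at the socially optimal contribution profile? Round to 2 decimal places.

2340.00 hours

Each contributed unit returns 5.200 to the group as a whole (0.5200 to each of 10 players), which exceeds 1, so the social optimum is full contribution: group total = 5.200 × 450 = 2340.00.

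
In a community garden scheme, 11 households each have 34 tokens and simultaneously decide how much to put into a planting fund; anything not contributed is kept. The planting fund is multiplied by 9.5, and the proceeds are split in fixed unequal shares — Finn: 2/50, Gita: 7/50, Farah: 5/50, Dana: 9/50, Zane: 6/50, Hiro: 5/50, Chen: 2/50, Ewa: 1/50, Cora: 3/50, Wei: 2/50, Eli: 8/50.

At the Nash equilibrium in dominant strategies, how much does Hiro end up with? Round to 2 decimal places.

A player with share s gets back 9.5·s per unit contributed, so full contribution is dominant for anyone with s > 1/9.5 = 0.1053 and zero contribution is dominant for anyone below.
Gita, Dana, Zane and Eli clear that bar, contributing 34 each; the remaining 7 contribute 0. Total contributed: 136.
Hiro keeps 34 and receives 9.5 × 136 × 5/50 = 129.20 from the planting fund, for a payoff of 163.20.

163.20 tokens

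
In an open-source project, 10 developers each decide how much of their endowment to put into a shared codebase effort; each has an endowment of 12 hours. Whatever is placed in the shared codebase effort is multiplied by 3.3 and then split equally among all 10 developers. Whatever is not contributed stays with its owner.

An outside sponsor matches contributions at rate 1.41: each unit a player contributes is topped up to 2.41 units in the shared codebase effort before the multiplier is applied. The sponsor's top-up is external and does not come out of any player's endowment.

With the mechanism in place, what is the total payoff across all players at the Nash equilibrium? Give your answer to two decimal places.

The effective private return is 3.3 × 2.41 / 10 = 0.7953, which is still under 1, so the mechanism doesn't change anyone's dominant strategy: zero contribution.
At the Nash equilibrium no one contributes; group total payoff = 10 × 12 = 120.

120.00 hours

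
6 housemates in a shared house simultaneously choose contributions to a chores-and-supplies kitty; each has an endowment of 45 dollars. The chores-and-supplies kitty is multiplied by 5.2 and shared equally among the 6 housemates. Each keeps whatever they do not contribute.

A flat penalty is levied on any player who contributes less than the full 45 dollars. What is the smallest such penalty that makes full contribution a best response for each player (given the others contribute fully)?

Given the others contribute fully, the best deviation is to contribute 0 (any partial contribution still incurs the fine and gives up units whose private return 0.8667 is below 1).
Deviating from 45 to 0 saves 45 dollars but forfeits the deviator's share of the drop in the chores-and-supplies kitty: 5.2/6 × 45 = 39.00.
So the deviation gain is 45 − 39.00 = 6.00, and the fine must be at least 6.00 dollars to wipe it out.

6.00 dollars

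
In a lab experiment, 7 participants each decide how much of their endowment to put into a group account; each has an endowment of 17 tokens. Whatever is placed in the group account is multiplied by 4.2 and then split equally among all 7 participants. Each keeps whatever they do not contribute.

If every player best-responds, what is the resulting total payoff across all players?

119.00 tokens

Each contributed unit returns 4.2/7 = 0.6000 to its contributor — below 1 — so contributing 0 is dominant for every player. At the Nash equilibrium everyone keeps their 17, and the group total is 7 × 17 = 119.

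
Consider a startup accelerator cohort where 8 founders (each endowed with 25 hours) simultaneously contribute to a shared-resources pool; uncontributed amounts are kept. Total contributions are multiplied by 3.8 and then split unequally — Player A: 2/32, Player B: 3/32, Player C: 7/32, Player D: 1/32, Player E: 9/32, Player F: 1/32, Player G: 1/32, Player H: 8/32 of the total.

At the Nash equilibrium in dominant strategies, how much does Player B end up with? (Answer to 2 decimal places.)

33.91 hours

A player with share s gets back 3.8·s per unit contributed, so full contribution is dominant for anyone with s > 1/3.8 = 0.2632 and zero contribution is dominant for anyone below.
Only Player E (9/32) clears that bar, contributing 25; the remaining 7 contribute 0. Total contributed: 25.
Player B keeps 25 and receives 3.8 × 25 × 3/32 = 8.91 from the shared-resources pool, for a payoff of 33.91.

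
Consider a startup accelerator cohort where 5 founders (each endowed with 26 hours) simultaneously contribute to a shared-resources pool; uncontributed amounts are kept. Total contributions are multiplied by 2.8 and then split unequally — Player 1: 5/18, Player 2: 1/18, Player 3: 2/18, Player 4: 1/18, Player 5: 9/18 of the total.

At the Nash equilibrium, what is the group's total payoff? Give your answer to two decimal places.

Each unit j contributes comes back to j as 2.8 × (j's share), so j prefers to contribute only if that share exceeds 1/2.8 = 0.3571; otherwise keeping the unit dominates.
The only share above 0.3571 is Player 5's 9/18, contributing 26; the remaining 4 contribute 0. Total contributed: 26.
The shared-resources pool pays out 2.8 × 26 = 72.80 in total (split across the unequal shares, but the aggregate is all that matters for the group sum).
The 4 free-riders keep 26 each, adding 104. Group total = 104 + 72.80 = 176.80.

176.80 hours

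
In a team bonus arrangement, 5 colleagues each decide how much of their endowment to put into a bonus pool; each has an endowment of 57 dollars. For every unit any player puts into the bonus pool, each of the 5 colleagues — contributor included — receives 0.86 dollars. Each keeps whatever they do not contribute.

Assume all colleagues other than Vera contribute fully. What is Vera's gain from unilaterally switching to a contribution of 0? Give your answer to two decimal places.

7.98 dollars

Switching from a contribution of 57 to 0 lets Vera keep an extra 57 dollars, but lowers the bonus pool by 57, which costs Vera their own share of that drop: 0.86 × 57 = 49.02.
Net gain = 57 − 49.02 = 7.98. The private return per contributed unit (0.86) is below 1, so free-riding is indeed the best response regardless of what the others do.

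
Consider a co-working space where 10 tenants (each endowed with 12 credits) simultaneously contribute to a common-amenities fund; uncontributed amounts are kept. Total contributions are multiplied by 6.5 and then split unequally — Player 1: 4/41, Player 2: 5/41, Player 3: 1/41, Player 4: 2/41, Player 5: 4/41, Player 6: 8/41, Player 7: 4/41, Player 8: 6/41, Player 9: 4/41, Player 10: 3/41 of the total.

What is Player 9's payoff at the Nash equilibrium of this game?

19.61 credits

For player j, contributing a unit is worthwhile iff 6.5 × (j's share) ≥ 1, i.e. iff j's share is at least 0.1538.
Only Player 6 (8/41) clears that bar, contributing 12; the remaining 9 contribute 0. Total contributed: 12.
Player 9 keeps 12 and receives 6.5 × 12 × 4/41 = 7.61 from the common-amenities fund, for a payoff of 19.61.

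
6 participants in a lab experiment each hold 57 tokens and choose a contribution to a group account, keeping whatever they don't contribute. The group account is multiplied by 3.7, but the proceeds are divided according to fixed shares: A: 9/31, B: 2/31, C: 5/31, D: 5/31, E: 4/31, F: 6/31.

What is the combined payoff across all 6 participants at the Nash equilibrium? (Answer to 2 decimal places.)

495.90 tokens

For player j, contributing a unit is worthwhile iff 3.7 × (j's share) ≥ 1, i.e. iff j's share is at least 0.2703.
A alone (share 9/31) is above the threshold, contributing 57; the remaining 5 contribute 0. Total contributed: 57.
The group account pays out 3.7 × 57 = 210.90 in total (split across the unequal shares, but the aggregate is all that matters for the group sum).
The 5 free-riders keep 57 each, adding 285. Group total = 285 + 210.90 = 495.90.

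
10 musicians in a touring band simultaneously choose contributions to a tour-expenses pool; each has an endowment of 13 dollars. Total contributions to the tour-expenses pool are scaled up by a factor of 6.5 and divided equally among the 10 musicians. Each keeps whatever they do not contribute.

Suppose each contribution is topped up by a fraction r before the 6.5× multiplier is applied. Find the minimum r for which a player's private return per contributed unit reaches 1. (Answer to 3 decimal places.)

With matching at rate r, one contributed unit becomes (1 + r) in the tour-expenses pool and returns 6.5 × (1 + r) / 10 to the contributor.
Setting this equal to 1: 1 + r = 10/6.5 = 1.5385.
So the minimum matching rate is r = 1.5385 − 1 = 0.538.

0.538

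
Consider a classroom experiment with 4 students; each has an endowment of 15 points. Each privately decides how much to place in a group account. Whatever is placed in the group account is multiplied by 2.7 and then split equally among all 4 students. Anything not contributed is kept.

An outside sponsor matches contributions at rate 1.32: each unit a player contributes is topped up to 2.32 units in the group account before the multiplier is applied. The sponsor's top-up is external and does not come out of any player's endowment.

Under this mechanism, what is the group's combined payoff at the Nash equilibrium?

375.84 points

The effective private return per unit is now 2.7 × 2.32 / 4 = 1.5660 > 1, so every player's dominant strategy flips to full contribution.
At the Nash equilibrium everyone contributes 15. Group total payoff = 2.7 × 2.32 × 60 = 375.84.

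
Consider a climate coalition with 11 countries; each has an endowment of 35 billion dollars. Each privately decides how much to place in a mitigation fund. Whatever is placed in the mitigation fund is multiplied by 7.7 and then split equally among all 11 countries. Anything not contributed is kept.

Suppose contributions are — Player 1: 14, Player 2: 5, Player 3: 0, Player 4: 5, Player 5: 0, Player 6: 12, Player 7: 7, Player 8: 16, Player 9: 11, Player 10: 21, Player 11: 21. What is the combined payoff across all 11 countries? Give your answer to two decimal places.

1135.40 billion dollars

Total contributed: 14 + 5 + 0 + 5 + 0 + 12 + 7 + 16 + 11 + 21 + 21 = 112; total kept: 11 × 35 − 112 = 273.
The mitigation fund pays out 7.7 × 112 = 862.40 in aggregate.
Group total = 273 + 862.40 = 1135.40.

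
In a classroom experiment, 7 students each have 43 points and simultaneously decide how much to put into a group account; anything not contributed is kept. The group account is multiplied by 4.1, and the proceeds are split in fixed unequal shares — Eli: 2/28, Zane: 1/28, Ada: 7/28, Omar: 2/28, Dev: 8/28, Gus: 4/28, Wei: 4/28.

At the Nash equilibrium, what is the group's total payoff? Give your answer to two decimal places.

567.60 points

Each unit j contributes comes back to j as 4.1 × (j's share), so j prefers to contribute only if that share exceeds 1/4.1 = 0.2439; otherwise keeping the unit dominates.
The shares above 0.2439 belong to Ada and Dev, contributing 43 each; the remaining 5 contribute 0. Total contributed: 86.
The group account pays out 4.1 × 86 = 352.60 in total (split across the unequal shares, but the aggregate is all that matters for the group sum).
The 5 free-riders keep 43 each, adding 215. Group total = 215 + 352.60 = 567.60.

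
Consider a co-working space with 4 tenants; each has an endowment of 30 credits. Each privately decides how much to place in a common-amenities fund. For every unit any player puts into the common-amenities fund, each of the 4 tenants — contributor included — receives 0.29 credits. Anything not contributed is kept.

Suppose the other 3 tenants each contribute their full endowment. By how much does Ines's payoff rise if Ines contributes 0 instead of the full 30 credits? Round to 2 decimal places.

21.30 credits

Switching from a contribution of 30 to 0 lets Ines keep an extra 30 credits, but lowers the common-amenities fund by 30, which costs Ines their own share of that drop: 0.29 × 30 = 8.70.
Net gain = 30 − 8.70 = 21.30. The private return per contributed unit (0.29) is below 1, so free-riding is indeed the best response regardless of what the others do.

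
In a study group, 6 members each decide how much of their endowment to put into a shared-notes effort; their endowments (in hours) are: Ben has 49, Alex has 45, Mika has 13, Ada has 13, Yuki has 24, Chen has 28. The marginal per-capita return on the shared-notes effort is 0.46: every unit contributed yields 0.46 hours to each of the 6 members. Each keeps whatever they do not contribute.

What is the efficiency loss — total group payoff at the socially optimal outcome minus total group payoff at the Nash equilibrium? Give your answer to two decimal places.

The private return per contributed unit is 0.46 < 1 for everyone, so the Nash equilibrium is zero contribution and the group total is Σ E_j = 49 + 45 + 13 + 13 + 24 + 28 = 172.
Each contributed unit returns 2.760 to the group, so the social optimum is full contribution by everyone: group total = 2.760 × 172 = 474.72.
Efficiency loss = (2.760 − 1) × 172 = 302.72.

302.72 hours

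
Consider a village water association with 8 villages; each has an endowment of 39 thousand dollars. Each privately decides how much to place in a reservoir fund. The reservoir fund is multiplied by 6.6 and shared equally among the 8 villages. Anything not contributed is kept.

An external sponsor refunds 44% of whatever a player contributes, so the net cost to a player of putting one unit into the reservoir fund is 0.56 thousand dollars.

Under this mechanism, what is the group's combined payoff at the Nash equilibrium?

Under the mechanism each unit contributed yields (6.6/8) / 0.56 = 1.4732 back to its contributor per unit of net cost, which exceeds 1, making full contribution the dominant choice for everyone.
At the Nash equilibrium everyone contributes 39. Group total payoff = 8 × (39 × 0.44 + 6.6 × 39) = 2196.48.

2196.48 thousand dollars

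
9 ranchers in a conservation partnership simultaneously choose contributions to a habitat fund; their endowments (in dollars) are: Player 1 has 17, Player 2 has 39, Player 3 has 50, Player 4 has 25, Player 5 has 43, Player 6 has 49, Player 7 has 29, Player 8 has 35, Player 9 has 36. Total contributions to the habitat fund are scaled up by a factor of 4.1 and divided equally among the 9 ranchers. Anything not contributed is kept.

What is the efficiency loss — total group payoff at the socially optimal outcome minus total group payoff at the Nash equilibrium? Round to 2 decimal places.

The private return per contributed unit is 4.1/9 = 0.4556 < 1 for every player regardless of endowment, so the Nash equilibrium is zero contribution and the group total is Σ E_j = 17 + 39 + 50 + 25 + 43 + 49 + 29 + 35 + 36 = 323.
Each contributed unit returns 4.100 to the group, so the social optimum is full contribution by everyone: group total = 4.100 × 323 = 1324.30.
Efficiency loss = (4.100 − 1) × 323 = 1001.30.

1001.30 dollars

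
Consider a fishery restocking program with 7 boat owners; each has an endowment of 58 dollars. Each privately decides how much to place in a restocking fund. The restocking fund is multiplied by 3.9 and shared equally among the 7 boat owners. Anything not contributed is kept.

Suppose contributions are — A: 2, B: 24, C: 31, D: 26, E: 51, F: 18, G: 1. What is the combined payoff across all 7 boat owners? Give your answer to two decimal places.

Total contributed: 2 + 24 + 31 + 26 + 51 + 18 + 1 = 153; total kept: 7 × 58 − 153 = 253.
The restocking fund pays out 3.9 × 153 = 596.70 in aggregate.
Group total = 253 + 596.70 = 849.70.

849.70 dollars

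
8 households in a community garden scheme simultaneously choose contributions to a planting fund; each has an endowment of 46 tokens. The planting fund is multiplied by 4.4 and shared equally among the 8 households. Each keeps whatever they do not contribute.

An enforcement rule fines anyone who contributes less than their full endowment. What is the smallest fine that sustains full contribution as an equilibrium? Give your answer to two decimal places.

20.70 tokens

Given the others contribute fully, the best deviation is to contribute 0 (any partial contribution still incurs the fine and gives up units whose private return 0.5500 is below 1).
Deviating from 46 to 0 saves 46 tokens but forfeits the deviator's share of the drop in the planting fund: 4.4/8 × 46 = 25.30.
So the deviation gain is 46 − 25.30 = 20.70, and the fine must be at least 20.70 tokens to wipe it out.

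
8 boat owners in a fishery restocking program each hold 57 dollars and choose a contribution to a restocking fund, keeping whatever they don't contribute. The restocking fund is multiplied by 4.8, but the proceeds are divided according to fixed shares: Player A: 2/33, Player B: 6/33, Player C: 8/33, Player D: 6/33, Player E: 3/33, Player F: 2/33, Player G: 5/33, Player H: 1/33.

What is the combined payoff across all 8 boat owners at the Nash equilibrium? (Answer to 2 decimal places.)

For player j, contributing a unit is worthwhile iff 4.8 × (j's share) ≥ 1, i.e. iff j's share is at least 0.2083.
Player C alone (share 8/33) is above the threshold, contributing 57; the remaining 7 contribute 0. Total contributed: 57.
The restocking fund pays out 4.8 × 57 = 273.60 in total (split across the unequal shares, but the aggregate is all that matters for the group sum).
The 7 free-riders keep 57 each, adding 399. Group total = 399 + 273.60 = 672.60.

672.60 dollars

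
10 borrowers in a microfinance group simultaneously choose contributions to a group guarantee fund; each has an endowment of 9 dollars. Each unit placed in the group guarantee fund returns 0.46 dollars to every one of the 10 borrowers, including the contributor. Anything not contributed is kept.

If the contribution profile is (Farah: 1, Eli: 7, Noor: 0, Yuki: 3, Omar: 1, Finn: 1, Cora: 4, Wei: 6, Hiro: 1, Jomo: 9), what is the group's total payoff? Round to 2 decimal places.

208.80 dollars

Total contributed: 1 + 7 + 0 + 3 + 1 + 1 + 4 + 6 + 1 + 9 = 33; total kept: 10 × 9 − 33 = 57.
The group guarantee fund pays out 0.46 × 10 × 33 = 151.80 in aggregate.
Group total = 57 + 151.80 = 208.80.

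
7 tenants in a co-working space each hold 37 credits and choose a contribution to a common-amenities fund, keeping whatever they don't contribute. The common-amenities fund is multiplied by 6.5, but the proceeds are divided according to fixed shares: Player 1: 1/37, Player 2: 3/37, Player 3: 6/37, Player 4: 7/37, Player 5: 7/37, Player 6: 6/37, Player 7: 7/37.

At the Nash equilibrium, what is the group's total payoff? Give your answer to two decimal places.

For player j, contributing a unit is worthwhile iff 6.5 × (j's share) ≥ 1, i.e. iff j's share is at least 0.1538.
Player 3, Player 4, Player 5, Player 6 and Player 7 are above the threshold, contributing 37 each; the remaining 2 contribute 0. Total contributed: 185.
The common-amenities fund pays out 6.5 × 185 = 1202.50 in total (split across the unequal shares, but the aggregate is all that matters for the group sum).
The 2 free-riders keep 37 each, adding 74. Group total = 74 + 1202.50 = 1276.50.

1276.50 credits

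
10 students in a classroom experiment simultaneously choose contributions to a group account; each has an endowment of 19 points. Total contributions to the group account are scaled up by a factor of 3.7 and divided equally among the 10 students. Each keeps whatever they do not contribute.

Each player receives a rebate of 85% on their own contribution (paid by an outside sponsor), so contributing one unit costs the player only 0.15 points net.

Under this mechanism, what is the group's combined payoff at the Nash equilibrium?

864.50 points

The effective private return per unit is now (3.7/10) / 0.15 = 2.4667 > 1, so every player's dominant strategy flips to full contribution.
At the Nash equilibrium everyone contributes 19. Group total payoff = 10 × (19 × 0.85 + 3.7 × 19) = 864.50.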